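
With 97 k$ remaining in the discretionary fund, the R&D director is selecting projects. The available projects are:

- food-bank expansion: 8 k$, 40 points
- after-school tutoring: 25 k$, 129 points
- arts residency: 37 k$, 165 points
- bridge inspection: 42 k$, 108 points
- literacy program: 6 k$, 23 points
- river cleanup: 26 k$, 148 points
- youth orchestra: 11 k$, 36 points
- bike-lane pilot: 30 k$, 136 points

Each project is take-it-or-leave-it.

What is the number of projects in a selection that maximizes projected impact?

4

Optimal total is 482.
food-bank expansion + after-school tutoring + arts residency + river cleanup hits 482 at 96 k$.
Any selection reaching 482 contains exactly 4 projects.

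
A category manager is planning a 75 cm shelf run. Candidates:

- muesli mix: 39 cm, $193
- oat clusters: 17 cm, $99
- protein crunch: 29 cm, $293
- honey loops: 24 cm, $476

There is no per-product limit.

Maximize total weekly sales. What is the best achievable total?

Ranking by ratio (weekly sales/cm): honey loops 19.83, protein crunch 10.10, oat clusters 5.82.
Taking 3×honey loops: 72 cm used, 1428 in weekly sales.
Nothing else within 75 cm beats 1428.

1428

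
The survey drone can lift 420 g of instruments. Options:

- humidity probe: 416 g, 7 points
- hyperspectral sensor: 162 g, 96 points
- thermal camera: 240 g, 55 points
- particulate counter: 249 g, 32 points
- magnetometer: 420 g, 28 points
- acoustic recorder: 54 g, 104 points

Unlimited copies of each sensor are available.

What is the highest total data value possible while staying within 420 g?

728

Best packing: 7×acoustic recorder — 378 g, 728 total.
That's the maximum — no swap from here does better than 728.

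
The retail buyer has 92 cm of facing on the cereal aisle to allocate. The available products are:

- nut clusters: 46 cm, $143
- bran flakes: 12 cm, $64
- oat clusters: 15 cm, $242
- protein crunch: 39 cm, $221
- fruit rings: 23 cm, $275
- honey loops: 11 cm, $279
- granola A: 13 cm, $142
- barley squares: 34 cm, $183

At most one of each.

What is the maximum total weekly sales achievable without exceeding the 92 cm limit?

1017

By weekly sales per cm: honey loops 25.36, oat clusters 16.13, fruit rings 11.96 lead.
Greedy by ratio would take bran flakes + oat clusters + fruit rings + honey loops + granola A: 74 cm used, total 1002.
Dropping bran flakes and granola A frees 25 cm; slotting in protein crunch (39 cm) lifts the total to 1017 at 88 cm.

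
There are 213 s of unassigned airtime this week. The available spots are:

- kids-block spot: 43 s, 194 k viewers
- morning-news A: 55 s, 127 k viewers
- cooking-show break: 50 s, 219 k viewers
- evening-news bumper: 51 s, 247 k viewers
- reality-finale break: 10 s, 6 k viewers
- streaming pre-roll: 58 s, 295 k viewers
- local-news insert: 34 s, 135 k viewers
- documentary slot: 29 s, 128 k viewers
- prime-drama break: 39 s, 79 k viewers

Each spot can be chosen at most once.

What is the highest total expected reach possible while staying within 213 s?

961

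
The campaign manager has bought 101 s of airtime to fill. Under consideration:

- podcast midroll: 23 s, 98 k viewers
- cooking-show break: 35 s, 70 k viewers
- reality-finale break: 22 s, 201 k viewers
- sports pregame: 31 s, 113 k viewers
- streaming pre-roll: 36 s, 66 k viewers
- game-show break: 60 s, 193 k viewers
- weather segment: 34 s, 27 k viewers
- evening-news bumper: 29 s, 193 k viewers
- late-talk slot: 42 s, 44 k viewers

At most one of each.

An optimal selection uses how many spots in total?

Best achievable expected reach is 507.
One optimal bundle: reality-finale break + sports pregame + evening-news bumper (82 s).
Every optimal selection uses 3 spots.

3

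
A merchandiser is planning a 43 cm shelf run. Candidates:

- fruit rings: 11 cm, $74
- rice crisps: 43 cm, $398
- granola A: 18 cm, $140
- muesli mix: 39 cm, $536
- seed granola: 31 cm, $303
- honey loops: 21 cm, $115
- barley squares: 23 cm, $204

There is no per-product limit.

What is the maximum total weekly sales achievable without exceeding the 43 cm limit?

536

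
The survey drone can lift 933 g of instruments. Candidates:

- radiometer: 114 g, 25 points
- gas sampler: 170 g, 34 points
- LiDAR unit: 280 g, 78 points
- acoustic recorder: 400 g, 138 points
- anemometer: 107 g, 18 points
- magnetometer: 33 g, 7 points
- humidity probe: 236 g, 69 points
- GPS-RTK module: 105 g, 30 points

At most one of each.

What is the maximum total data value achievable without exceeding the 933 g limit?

285

A density-first pass picks radiometer + acoustic recorder + magnetometer + humidity probe + GPS-RTK module — 269 at 888 g.
Replace radiometer and magnetometer and GPS-RTK module with LiDAR unit: the trade gains 16 net, giving 285 at 916 g.
That's the maximum — no swap from here does better than 285.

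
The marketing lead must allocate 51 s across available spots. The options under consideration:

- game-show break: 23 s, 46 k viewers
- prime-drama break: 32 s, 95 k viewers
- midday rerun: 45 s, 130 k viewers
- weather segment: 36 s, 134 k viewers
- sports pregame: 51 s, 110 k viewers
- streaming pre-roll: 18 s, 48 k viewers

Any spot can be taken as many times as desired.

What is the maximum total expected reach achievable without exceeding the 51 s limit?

143

Density check — weather segment 3.72, prime-drama break 2.97, midday rerun 2.89 are the best per s.
Filling by ratio: weather segment for 134, with 15 s left unused.
The 36 s tied up in weather segment is better spent on prime-drama break + streaming pre-roll — total rises to 143 (50 s).
Nothing else within 51 s beats 143.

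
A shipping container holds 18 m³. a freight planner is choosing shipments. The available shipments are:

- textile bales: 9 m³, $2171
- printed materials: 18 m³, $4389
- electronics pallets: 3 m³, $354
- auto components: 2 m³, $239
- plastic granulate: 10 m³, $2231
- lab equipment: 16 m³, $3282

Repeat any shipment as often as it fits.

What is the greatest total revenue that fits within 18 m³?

4389

Printed materials uses 18 of the 18 m³ and totals 4389.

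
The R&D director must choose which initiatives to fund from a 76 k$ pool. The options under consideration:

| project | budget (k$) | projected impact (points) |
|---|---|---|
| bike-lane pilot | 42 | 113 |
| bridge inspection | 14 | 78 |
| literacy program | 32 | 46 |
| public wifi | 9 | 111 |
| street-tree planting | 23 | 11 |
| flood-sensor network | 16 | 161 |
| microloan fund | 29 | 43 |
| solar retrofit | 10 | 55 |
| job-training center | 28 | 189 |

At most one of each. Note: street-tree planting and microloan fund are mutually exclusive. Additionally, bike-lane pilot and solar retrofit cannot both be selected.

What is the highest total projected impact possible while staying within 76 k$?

By projected impact per k$: public wifi 12.33, flood-sensor network 10.06, job-training center 6.75, bridge inspection 5.57 lead.
Bridge inspection + public wifi + flood-sensor network + job-training center uses 67 of the 76 k$ and totals 539.
Next best is public wifi + flood-sensor network + solar retrofit + job-training center at 516 (63 k$) — short by 23.

539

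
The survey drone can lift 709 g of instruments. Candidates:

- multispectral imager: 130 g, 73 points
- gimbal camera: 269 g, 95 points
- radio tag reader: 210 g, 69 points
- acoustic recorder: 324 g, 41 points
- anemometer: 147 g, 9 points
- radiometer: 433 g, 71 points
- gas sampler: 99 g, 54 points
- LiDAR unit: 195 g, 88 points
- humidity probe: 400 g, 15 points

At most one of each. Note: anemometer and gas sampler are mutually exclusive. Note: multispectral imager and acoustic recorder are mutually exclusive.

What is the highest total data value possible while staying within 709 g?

By data value per g: multispectral imager 0.56, gas sampler 0.55, LiDAR unit 0.45, gimbal camera 0.35 lead.
The ratio ordering already packs tightly: multispectral imager + gimbal camera + gas sampler + LiDAR unit, 693 g, 310.
Next best is multispectral imager + gimbal camera + radio tag reader + gas sampler at 291 (708 g) — short by 19.

310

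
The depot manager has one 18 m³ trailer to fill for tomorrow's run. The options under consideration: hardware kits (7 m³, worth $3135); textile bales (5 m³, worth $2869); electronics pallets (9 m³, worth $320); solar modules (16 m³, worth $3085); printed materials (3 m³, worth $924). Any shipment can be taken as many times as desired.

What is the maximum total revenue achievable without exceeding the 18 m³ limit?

3×textile bales + printed materials uses 18 of the 18 m³ and totals 9531.
Nothing else within 18 m³ beats 9531.

9531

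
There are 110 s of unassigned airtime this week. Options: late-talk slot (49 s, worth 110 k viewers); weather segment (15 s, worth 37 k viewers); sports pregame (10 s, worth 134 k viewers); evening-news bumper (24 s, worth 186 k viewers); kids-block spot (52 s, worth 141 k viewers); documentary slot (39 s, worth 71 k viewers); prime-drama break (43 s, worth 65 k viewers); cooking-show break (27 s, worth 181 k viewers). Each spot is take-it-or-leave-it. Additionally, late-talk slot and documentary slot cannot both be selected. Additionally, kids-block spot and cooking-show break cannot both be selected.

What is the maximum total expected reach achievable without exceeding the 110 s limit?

611

The ratio heuristic lands on weather segment + sports pregame + evening-news bumper + cooking-show break (538) but leaves 34 s idle.
The 15 s tied up in weather segment is better spent on late-talk slot — total rises to 611 (110 s).
No other feasible combination exceeds 611.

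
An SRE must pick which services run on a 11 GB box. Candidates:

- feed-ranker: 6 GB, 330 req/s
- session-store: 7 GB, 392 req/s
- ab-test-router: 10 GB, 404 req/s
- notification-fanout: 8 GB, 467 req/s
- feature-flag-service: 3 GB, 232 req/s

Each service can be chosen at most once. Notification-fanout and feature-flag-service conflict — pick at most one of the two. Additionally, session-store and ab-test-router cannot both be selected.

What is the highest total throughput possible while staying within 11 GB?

624

Best packing: session-store + feature-flag-service — 10 GB, 624 total.
Runner-up feed-ranker + feature-flag-service tops out at 562.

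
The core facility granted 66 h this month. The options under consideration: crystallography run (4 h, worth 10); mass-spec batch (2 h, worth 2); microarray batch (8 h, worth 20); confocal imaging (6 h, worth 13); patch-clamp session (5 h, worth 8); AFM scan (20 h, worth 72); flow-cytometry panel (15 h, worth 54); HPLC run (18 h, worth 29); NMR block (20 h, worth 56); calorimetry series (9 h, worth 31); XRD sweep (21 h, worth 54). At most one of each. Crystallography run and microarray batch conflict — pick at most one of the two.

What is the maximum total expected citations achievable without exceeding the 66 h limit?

By expected citations per h: AFM scan 3.60, flow-cytometry panel 3.60, calorimetry series 3.44, NMR block 2.80 lead.
The ratio ordering already packs tightly: mass-spec batch + AFM scan + flow-cytometry panel + NMR block + calorimetry series, 66 h, 215.
Every other selection either busts 66 h or breaks a pairing rule or fails to beat 215.

215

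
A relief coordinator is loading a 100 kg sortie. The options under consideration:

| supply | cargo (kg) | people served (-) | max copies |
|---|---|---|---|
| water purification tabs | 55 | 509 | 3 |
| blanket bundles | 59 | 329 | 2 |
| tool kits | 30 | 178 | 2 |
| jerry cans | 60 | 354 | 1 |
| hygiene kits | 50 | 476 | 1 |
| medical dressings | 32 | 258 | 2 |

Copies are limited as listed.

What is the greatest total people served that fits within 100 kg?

767

By people served per kg: hygiene kits 9.52, water purification tabs 9.25, medical dressings 8.06 lead.
Taking the top-ratio supplies first gives hygiene kits + medical dressings for 734 (82 kg).
Replace hygiene kits with water purification tabs: the trade gains 33 net, giving 767 at 87 kg.
Every other selection either busts 100 kg or exceeds an availability limit or fails to beat 767.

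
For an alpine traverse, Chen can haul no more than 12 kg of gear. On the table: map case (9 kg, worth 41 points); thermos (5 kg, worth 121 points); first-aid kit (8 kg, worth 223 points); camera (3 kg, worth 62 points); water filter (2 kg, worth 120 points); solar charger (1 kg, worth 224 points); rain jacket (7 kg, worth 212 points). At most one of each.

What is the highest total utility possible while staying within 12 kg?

567

Taking the top-ratio items first gives water filter + solar charger + rain jacket for 556 (10 kg).
The 7 kg tied up in rain jacket is better spent on first-aid kit — total rises to 567 (11 kg).
An exhaustive check of the 128 subsets confirms 567.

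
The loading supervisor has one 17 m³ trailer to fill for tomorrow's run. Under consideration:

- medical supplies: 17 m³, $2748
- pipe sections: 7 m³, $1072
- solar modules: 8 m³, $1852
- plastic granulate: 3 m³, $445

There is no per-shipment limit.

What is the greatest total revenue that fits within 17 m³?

3704

Best packing: 2×solar modules — 16 m³, 3704 total.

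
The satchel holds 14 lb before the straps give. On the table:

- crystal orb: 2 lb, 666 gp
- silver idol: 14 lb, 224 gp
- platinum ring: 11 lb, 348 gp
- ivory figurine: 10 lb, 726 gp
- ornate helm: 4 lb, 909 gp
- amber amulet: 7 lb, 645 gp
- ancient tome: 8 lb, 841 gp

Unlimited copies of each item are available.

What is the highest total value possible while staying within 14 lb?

4662

Ranking by ratio (value/lb): crystal orb 333.00, ornate helm 227.25, ancient tome 105.12.
7×crystal orb uses 14 of the 14 lb and totals 4662.
Every other selection either busts 14 lb or fails to beat 4662.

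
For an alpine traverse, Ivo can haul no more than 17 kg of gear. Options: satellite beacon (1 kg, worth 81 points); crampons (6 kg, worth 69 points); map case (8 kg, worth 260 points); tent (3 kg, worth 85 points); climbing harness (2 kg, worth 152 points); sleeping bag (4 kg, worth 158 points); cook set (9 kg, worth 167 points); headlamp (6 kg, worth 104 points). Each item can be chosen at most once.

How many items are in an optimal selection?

4

Best achievable utility is 655.
For example map case + tent + climbing harness + sleeping bag achieves it, using 17 kg.
All optima have 4 items.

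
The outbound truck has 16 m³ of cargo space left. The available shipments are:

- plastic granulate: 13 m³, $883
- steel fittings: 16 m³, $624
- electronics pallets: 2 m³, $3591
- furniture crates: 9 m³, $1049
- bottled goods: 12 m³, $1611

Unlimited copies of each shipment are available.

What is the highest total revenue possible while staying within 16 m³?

28728

The ratio ordering already packs tightly: 8×electronics pallets, 16 m³, 28728.
Every other selection either busts 16 m³ or fails to beat 28728.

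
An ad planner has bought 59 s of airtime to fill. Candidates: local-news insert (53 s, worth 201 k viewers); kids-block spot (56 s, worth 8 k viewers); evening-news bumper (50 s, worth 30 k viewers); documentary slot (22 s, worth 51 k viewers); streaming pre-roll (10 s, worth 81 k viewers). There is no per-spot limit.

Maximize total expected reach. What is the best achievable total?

405

Density check — streaming pre-roll 8.10, local-news insert 3.79, documentary slot 2.32, evening-news bumper 0.60 are the best per s.
The ratio ordering already packs tightly: 5×streaming pre-roll, 50 s, 405.
Every other selection either busts 59 s or fails to beat 405.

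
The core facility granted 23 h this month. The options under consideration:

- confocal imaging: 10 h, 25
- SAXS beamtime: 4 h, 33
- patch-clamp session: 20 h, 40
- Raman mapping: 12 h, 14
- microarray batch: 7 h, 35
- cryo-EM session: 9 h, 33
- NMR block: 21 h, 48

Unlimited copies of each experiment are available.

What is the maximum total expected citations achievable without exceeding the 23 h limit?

167

Density check — SAXS beamtime 8.25, microarray batch 5.00, cryo-EM session 3.67, confocal imaging 2.50 are the best per h.
Greedy by ratio would take 5×SAXS beamtime: 20 h used, total 165.
The 4 h tied up in SAXS beamtime is better spent on microarray batch — total rises to 167 (23 h).
Nothing else within 23 h beats 167.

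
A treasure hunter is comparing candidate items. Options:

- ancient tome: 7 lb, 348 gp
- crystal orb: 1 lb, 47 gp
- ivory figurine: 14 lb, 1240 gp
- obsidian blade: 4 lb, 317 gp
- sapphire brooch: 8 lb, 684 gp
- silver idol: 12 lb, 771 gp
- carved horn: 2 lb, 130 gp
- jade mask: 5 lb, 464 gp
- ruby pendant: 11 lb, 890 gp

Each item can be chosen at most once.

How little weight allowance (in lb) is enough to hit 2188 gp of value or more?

26

Need the lightest bundle worth ≥ 2188.
Taking ivory figurine + obsidian blade + sapphire brooch gives 2241 (≥ 2188) for 26 lb.
Any bundle with less than 26 lb falls short of 2188.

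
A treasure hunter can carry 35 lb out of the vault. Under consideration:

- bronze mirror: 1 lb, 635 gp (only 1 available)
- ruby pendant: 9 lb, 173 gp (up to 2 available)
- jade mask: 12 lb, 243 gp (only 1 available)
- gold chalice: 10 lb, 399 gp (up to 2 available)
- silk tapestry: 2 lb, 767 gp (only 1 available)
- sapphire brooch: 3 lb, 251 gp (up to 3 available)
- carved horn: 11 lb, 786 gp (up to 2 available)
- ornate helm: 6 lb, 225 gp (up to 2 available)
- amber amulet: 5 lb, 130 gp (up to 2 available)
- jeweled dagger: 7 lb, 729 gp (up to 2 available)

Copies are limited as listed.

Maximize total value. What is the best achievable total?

4148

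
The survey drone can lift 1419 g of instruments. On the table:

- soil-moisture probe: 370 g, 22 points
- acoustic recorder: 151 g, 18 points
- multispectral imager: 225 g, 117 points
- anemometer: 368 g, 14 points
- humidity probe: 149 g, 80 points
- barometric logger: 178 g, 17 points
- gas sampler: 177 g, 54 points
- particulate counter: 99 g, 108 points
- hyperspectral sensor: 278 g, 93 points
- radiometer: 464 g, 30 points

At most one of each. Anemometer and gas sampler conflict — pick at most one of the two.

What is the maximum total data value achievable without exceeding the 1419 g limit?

487

The ratio ordering already packs tightly: acoustic recorder + multispectral imager + humidity probe + barometric logger + gas sampler + particulate counter + hyperspectral sensor, 1257 g, 487.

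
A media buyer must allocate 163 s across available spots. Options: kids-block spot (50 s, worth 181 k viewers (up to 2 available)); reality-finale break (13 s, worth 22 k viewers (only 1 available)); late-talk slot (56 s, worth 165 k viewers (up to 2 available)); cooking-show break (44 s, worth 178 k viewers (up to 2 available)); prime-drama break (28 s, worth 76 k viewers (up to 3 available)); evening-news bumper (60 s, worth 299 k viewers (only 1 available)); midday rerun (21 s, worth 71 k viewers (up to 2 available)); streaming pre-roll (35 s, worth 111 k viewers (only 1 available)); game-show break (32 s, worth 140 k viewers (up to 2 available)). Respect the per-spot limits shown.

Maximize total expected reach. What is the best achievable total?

Taking the top-ratio spots first gives reality-finale break + evening-news bumper + midday rerun + 2×game-show break for 672 (158 s).
The 45 s tied up in reality-finale break and game-show break is better spent on kids-block spot — total rises to 691 (163 s).

691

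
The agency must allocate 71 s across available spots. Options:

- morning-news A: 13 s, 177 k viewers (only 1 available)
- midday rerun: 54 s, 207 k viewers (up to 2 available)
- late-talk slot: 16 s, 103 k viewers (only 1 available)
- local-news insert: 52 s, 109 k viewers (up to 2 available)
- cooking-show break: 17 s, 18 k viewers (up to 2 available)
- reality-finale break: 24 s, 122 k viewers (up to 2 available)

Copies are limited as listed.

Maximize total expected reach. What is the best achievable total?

421

By expected reach per s: morning-news A 13.62, late-talk slot 6.44, reality-finale break 5.08, midday rerun 3.83 lead.
A density-first pass picks morning-news A + late-talk slot + cooking-show break + reality-finale break — 420 at 70 s.
The 33 s tied up in late-talk slot and cooking-show break is better spent on reality-finale break — total rises to 421 (61 s).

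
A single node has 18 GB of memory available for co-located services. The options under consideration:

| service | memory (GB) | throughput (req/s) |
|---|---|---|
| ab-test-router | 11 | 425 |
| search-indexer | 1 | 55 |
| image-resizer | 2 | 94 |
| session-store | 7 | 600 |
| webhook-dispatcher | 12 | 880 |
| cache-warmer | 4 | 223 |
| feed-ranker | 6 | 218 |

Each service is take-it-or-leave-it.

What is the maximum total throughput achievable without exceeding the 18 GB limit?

1197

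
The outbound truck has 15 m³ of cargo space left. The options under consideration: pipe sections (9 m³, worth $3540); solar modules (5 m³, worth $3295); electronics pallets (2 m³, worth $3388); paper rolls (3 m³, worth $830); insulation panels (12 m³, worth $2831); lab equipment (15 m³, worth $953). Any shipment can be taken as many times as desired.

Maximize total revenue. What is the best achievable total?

23716

7×electronics pallets uses 14 of the 15 m³ and totals 23716.
That's the maximum — no swap from here does better than 23716.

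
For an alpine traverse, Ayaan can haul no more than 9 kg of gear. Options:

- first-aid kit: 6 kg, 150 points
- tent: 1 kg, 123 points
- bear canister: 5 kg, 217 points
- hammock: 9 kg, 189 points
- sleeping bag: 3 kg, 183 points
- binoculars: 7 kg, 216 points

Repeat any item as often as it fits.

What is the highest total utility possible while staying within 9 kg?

1107

By utility per kg: tent 123.00, sleeping bag 61.00, bear canister 43.40, binoculars 30.86 lead.
9×tent uses 9 of the 9 kg and totals 1107.
Nothing else within 9 kg beats 1107.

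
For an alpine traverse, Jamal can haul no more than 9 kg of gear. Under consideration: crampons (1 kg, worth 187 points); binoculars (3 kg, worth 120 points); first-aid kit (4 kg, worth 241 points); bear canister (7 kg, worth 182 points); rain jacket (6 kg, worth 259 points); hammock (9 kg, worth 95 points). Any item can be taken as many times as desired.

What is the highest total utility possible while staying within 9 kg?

Best packing: 9×crampons — 9 kg, 1683 total.
That's the maximum — no swap from here does better than 1683.

1683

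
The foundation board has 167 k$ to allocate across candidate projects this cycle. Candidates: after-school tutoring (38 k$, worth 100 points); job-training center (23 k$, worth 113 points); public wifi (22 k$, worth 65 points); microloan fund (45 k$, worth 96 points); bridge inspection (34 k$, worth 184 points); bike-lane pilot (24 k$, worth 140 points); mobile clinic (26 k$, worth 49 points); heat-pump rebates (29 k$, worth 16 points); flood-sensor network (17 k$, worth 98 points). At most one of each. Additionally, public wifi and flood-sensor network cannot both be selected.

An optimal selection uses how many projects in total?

6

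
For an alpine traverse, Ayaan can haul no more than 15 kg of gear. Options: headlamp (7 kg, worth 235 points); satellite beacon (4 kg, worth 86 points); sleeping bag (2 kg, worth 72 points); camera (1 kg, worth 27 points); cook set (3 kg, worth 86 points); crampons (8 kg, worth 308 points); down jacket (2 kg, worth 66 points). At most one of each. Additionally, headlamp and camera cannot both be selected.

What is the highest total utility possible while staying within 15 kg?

543

By utility per kg: crampons 38.50, sleeping bag 36.00, headlamp 33.57, down jacket 33.00 lead.
A density-first pass picks sleeping bag + cook set + crampons + down jacket — 532 at 15 kg.
Replace sleeping bag and cook set and down jacket with headlamp: the trade gains 11 net, giving 543 at 15 kg.
That's the maximum — no feasible swap from here does better than 543.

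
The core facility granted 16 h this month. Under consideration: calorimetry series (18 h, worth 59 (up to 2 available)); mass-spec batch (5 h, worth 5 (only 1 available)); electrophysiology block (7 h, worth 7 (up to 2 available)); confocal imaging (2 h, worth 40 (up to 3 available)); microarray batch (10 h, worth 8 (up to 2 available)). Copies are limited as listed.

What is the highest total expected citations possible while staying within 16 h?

By expected citations per h: confocal imaging 20.00, calorimetry series 3.28, mass-spec batch 1.00 lead.
Filling by ratio: mass-spec batch + 3×confocal imaging for 125, with 5 h left unused.
Replace mass-spec batch with microarray batch: the trade gains 3 net, giving 128 at 16 h.
That's the maximum — no swap from here does better than 128.

128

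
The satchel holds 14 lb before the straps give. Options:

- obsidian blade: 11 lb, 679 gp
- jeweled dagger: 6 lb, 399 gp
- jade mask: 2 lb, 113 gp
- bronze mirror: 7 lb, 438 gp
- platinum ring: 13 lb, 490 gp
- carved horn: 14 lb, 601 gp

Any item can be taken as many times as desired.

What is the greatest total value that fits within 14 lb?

911

By value per lb: jeweled dagger 66.50, bronze mirror 62.57, obsidian blade 61.73, jade mask 56.50 lead.
2×jeweled dagger + jade mask uses 14 of the 14 lb and totals 911.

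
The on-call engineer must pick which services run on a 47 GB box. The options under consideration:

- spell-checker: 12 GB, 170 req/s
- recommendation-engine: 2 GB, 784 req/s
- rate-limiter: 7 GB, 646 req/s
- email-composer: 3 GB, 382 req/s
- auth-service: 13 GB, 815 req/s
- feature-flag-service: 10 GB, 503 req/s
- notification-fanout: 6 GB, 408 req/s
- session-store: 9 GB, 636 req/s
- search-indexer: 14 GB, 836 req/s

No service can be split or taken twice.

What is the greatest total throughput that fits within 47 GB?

3871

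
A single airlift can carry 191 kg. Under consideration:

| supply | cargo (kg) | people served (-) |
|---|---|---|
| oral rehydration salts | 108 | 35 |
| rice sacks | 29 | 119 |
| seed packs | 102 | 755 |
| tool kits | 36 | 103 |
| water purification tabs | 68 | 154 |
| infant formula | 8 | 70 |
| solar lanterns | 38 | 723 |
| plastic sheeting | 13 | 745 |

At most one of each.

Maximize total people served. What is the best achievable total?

Taking rice sacks + seed packs + infant formula + solar lanterns + plastic sheeting: 190 kg used, 2412 in people served.
Every other selection either busts 191 kg or fails to beat 2412.

2412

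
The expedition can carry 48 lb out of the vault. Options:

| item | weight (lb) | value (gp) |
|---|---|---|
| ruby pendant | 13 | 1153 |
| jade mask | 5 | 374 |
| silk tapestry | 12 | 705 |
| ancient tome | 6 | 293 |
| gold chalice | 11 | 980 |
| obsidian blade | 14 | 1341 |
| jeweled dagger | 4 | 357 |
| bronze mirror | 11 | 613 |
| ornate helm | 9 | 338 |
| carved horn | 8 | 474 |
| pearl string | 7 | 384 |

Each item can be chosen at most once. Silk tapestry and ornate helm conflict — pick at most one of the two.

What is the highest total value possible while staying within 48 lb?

4205

By value per lb: obsidian blade 95.79, jeweled dagger 89.25, gold chalice 89.09, ruby pendant 88.69 lead.
Ruby pendant + jade mask + gold chalice + obsidian blade + jeweled dagger uses 47 of the 48 lb and totals 4205.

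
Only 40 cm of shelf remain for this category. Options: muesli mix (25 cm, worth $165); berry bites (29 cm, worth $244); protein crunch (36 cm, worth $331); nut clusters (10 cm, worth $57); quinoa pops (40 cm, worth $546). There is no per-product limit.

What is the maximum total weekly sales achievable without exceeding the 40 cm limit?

546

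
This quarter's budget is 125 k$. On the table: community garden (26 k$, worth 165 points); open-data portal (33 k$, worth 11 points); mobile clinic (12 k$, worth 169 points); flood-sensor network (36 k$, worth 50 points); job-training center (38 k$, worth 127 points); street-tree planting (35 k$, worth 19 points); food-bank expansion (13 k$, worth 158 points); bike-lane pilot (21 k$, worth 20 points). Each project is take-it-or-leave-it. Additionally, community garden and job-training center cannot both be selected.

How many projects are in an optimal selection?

The maximum projected impact within 125 k$ is 562.
For example community garden + mobile clinic + flood-sensor network + food-bank expansion + bike-lane pilot achieves it, using 108 k$.
Every optimal selection uses 5 projects.

5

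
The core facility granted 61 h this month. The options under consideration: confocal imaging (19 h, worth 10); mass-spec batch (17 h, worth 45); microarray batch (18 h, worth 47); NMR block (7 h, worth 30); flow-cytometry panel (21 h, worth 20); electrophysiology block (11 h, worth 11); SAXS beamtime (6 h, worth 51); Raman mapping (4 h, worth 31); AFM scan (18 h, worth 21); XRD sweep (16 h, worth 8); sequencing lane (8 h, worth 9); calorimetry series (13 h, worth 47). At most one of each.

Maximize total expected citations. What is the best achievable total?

221

Taking the top-ratio experiments first gives mass-spec batch + NMR block + SAXS beamtime + Raman mapping + sequencing lane + calorimetry series for 213 (55 h).
Replace NMR block and sequencing lane with microarray batch: the trade gains 8 net, giving 221 at 58 h.
Next best is mass-spec batch + microarray batch + NMR block + SAXS beamtime + calorimetry series at 220 (61 h) — short by 1.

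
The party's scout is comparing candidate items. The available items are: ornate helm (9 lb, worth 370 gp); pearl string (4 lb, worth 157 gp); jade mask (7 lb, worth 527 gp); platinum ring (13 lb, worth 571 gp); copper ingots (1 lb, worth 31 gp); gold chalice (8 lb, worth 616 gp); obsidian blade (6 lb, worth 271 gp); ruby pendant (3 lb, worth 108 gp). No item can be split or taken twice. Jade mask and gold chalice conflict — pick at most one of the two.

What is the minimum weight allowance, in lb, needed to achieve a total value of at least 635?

Look for the lowest-weight combination reaching 635.
Taking copper ingots + gold chalice gives 647 (≥ 635) for 9 lb.
No combination under 9 lb hits 635.

9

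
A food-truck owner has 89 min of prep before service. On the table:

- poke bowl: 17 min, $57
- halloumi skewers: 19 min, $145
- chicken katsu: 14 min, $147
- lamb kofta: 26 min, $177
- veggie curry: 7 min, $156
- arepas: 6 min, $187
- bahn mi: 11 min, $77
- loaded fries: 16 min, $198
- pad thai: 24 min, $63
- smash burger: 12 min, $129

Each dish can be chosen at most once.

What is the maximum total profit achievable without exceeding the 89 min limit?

1039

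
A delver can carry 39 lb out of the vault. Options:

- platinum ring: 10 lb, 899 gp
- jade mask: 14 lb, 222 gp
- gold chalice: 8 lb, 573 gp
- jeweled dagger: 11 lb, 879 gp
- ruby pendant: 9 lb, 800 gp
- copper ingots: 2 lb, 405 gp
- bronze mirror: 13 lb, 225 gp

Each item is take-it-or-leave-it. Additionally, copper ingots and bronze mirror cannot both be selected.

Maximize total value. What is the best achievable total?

3151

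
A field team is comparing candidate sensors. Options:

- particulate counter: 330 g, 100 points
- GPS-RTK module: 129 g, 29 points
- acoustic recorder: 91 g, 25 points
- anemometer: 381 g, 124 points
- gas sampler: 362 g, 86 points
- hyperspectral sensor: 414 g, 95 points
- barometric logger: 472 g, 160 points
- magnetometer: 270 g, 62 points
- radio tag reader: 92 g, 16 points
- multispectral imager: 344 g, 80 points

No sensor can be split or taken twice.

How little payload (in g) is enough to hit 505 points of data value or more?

Minimise g subject to total data value ≥ 505.
Taking particulate counter + acoustic recorder + anemometer + barometric logger + radio tag reader + multispectral imager gives 505 (≥ 505) for 1710 g.
No combination under 1710 g hits 505.

1710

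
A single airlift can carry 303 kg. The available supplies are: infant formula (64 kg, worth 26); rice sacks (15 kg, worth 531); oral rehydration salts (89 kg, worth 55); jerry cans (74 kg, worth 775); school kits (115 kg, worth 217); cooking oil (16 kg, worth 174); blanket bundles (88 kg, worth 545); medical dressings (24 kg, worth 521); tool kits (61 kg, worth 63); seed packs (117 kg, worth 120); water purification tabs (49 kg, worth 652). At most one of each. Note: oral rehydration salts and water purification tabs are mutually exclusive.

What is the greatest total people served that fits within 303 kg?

Ranking by ratio (people served/kg): rice sacks 35.40, medical dressings 21.71, water purification tabs 13.31, cooking oil 10.88.
The ratio ordering already packs tightly: rice sacks + jerry cans + cooking oil + blanket bundles + medical dressings + water purification tabs, 266 kg, 3198.
No other feasible combination exceeds 3198.

3198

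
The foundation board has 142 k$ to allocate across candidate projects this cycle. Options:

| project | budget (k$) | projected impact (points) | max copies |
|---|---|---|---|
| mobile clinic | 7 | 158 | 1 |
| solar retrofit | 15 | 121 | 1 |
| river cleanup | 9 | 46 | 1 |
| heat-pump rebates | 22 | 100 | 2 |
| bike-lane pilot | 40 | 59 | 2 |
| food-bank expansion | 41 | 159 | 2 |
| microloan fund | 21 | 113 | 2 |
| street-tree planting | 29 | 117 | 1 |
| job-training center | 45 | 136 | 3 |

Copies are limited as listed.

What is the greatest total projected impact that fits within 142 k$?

822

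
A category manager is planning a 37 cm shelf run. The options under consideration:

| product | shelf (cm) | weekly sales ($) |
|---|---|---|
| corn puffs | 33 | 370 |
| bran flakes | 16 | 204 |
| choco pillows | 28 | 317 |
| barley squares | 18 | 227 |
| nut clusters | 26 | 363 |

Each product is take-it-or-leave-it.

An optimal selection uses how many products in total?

2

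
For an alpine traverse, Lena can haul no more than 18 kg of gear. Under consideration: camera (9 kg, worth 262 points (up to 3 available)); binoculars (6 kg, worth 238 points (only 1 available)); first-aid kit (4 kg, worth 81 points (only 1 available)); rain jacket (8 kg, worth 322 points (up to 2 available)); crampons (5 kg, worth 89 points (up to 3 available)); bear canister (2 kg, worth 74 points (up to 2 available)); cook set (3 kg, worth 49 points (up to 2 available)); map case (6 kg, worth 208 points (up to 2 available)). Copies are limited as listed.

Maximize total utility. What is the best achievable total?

718

2×rain jacket + bear canister uses 18 of the 18 kg and totals 718.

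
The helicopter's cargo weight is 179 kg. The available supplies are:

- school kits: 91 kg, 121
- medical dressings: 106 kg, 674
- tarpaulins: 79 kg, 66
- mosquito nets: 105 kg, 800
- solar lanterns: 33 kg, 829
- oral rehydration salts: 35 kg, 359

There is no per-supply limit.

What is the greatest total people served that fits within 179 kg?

The ratio ordering already packs tightly: 5×solar lanterns, 165 kg, 4145.
No other feasible combination exceeds 4145.

4145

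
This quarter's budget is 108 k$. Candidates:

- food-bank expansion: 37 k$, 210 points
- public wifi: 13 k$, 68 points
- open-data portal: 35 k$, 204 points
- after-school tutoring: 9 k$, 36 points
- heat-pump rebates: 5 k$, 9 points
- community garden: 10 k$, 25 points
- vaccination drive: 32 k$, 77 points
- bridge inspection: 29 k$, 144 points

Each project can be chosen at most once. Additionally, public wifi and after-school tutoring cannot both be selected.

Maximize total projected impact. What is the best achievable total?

567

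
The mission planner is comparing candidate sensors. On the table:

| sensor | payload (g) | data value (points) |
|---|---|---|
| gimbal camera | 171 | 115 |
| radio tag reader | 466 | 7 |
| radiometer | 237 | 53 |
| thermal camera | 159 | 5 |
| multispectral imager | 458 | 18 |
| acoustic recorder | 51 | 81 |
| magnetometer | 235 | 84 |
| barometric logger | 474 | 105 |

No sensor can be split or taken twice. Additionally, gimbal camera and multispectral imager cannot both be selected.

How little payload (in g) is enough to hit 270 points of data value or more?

457

Look for the lowest-payload combination reaching 270.
gimbal camera + acoustic recorder + magnetometer reaches 280 using 457 g.
Below 457 g the best achievable stays under 270.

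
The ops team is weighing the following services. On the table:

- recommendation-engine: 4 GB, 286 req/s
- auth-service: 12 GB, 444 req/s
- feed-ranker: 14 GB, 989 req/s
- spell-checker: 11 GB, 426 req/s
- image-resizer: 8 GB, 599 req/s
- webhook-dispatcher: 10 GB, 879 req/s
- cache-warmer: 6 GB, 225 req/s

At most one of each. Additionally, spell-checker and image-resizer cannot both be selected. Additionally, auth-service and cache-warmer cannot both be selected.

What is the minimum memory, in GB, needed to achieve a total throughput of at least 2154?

Need the lightest bundle worth ≥ 2154.
Taking recommendation-engine + feed-ranker + webhook-dispatcher gives 2154 (≥ 2154) for 28 GB.
No combination under 28 GB hits 2154.

28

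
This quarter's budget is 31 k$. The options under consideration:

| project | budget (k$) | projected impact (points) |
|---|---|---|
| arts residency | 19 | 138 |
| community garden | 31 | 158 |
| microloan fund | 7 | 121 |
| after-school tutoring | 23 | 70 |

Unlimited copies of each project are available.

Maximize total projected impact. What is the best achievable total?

Taking 4×microloan fund: 28 k$ used, 484 in projected impact.

484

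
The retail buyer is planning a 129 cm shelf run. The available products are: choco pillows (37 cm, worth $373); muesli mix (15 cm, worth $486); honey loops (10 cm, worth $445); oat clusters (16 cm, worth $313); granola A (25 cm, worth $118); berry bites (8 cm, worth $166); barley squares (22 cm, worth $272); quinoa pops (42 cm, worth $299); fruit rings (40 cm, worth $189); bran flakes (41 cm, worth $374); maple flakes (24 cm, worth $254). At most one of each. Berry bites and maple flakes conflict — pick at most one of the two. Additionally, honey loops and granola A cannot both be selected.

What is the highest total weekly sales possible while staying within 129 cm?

Ranking by ratio (weekly sales/cm): honey loops 44.50, muesli mix 32.40, berry bites 20.75.
Choco pillows + muesli mix + honey loops + oat clusters + berry bites + bran flakes uses 127 of the 129 cm and totals 2157.
That's the maximum — no feasible swap from here does better than 2157.

2157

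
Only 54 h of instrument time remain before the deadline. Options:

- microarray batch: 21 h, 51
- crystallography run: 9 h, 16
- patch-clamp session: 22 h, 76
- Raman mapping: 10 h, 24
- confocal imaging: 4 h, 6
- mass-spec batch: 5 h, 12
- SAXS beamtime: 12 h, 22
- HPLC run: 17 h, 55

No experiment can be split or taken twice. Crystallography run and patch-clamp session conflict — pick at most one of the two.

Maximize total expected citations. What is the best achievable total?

167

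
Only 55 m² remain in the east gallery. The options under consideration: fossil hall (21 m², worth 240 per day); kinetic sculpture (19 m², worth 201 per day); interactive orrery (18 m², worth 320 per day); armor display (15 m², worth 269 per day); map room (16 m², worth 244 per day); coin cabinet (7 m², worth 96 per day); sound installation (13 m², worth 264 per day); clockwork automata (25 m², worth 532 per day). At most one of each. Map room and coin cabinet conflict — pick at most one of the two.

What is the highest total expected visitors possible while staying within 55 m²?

1065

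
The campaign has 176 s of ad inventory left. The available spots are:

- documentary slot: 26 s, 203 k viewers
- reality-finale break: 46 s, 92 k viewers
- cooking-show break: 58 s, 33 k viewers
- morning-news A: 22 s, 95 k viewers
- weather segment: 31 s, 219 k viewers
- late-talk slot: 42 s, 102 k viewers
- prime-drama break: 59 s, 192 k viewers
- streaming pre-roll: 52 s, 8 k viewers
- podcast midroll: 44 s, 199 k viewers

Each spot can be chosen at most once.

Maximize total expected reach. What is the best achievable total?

818

Ranking by ratio (expected reach/s): documentary slot 7.81, weather segment 7.06, podcast midroll 4.52.
Best packing: documentary slot + morning-news A + weather segment + late-talk slot + podcast midroll — 165 s, 818 total.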